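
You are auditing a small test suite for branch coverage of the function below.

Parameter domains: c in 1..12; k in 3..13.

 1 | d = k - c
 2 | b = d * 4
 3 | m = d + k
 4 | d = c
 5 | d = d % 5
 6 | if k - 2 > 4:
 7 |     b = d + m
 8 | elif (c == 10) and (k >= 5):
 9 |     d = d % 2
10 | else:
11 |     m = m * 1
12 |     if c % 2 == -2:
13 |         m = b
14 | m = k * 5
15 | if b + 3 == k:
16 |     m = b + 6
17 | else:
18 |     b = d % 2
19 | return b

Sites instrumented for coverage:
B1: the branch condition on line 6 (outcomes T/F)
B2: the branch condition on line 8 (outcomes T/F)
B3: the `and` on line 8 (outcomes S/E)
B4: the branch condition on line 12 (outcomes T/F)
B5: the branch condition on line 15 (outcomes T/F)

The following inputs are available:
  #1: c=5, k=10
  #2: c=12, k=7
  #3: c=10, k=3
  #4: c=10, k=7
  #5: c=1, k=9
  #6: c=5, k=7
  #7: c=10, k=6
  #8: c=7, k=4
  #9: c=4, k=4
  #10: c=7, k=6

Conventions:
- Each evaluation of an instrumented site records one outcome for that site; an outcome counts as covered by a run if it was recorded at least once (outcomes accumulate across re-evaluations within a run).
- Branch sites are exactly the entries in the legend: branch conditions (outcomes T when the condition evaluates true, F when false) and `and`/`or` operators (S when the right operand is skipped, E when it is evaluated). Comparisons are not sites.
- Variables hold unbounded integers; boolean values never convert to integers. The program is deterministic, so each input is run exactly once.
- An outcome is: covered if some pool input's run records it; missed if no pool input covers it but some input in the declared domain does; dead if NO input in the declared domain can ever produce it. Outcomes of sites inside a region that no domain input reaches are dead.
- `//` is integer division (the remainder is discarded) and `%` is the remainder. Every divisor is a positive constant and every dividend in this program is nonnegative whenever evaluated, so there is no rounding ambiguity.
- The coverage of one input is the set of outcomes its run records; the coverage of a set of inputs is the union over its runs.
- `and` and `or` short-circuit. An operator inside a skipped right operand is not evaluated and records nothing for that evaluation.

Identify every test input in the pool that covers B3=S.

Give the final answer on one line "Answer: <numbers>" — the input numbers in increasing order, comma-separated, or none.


input #1 (c=5, k=10): does not produce B3=S
input #2 (c=12, k=7): does not produce B3=S
input #3 (c=10, k=3): does not produce B3=S
input #4 (c=10, k=7): does not produce B3=S
input #5 (c=1, k=9): does not produce B3=S
input #6 (c=5, k=7): does not produce B3=S
input #7 (c=10, k=6): does not produce B3=S
input #8 (c=7, k=4): produces B3=S
input #9 (c=4, k=4): produces B3=S
input #10 (c=7, k=6): produces B3=S
Answer: 8, 9, 10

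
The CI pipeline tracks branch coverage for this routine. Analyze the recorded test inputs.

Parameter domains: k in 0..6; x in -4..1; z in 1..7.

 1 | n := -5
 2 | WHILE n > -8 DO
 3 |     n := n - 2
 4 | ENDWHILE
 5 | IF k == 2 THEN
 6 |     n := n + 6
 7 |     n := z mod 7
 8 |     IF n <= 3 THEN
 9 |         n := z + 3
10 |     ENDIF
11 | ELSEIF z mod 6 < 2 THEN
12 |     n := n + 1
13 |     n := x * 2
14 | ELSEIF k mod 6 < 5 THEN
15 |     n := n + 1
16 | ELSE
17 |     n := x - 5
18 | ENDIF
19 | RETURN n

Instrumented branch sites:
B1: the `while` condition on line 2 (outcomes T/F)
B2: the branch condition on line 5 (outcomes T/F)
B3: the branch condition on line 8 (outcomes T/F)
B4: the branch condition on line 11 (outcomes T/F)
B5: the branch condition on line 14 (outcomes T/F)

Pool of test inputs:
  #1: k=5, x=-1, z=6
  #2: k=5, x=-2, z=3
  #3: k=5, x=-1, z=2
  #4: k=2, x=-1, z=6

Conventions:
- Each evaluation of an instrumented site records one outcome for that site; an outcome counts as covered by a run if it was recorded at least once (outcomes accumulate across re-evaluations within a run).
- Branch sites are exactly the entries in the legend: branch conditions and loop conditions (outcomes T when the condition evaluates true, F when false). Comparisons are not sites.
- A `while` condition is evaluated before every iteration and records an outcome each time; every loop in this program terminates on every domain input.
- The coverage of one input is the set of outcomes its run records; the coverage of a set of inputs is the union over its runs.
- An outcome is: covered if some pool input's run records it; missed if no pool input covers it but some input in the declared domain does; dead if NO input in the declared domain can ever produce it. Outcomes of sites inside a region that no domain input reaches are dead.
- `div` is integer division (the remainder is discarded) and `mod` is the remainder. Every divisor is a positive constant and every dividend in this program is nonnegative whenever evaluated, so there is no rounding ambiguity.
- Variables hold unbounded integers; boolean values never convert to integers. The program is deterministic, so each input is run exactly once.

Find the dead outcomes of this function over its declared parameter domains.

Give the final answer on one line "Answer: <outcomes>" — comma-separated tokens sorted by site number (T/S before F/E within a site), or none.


sweeping the full domain (294 inputs) for each outcome:
  reachable outcomes have witnesses, e.g. B1=T (e.g. k=0, x=-4, z=1), B1=F (e.g. k=0, x=-4, z=1), B2=T (e.g. k=2, x=-4, z=1), B2=F (e.g. k=0, x=-4, z=1)
Answer: none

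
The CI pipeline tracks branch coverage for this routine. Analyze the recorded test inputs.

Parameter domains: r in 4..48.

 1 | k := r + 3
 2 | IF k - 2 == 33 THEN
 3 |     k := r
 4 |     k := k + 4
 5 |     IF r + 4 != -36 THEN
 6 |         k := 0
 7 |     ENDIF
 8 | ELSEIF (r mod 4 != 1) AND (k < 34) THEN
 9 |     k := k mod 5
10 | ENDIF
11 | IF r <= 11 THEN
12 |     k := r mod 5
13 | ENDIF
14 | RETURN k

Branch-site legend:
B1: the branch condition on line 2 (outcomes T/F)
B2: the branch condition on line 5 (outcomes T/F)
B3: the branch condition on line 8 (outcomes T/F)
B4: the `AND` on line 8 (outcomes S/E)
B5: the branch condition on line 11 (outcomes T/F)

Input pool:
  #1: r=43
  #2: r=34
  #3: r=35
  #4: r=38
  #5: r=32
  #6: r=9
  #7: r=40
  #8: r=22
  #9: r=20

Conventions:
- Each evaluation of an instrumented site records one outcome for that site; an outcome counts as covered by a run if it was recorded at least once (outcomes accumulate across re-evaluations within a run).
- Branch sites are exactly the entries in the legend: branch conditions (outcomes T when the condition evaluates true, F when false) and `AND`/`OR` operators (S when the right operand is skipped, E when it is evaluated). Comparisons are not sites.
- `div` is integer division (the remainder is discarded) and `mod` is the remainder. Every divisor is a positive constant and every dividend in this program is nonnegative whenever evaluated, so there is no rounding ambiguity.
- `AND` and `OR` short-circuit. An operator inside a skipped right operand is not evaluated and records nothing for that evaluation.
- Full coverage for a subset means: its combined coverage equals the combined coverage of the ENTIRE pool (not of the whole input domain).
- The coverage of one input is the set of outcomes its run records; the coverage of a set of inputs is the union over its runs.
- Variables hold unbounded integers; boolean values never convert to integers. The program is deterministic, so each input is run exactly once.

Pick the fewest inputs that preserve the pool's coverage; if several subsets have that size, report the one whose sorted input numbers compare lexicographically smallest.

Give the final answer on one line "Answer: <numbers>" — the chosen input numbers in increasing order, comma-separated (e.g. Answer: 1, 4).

run #1 (r=43) records B1=F, B3=F, B4=E, B5=F
run #2 (r=34) records B1=F, B3=F, B4=E, B5=F
run #3 (r=35) records B1=F, B3=F, B4=E, B5=F
run #4 (r=38) records B1=F, B3=F, B4=E, B5=F
run #5 (r=32) records B1=T, B2=T, B5=F
run #6 (r=9) records B1=F, B3=F, B4=S, B5=T
run #7 (r=40) records B1=F, B3=F, B4=E, B5=F
run #8 (r=22) records B1=F, B3=T, B4=E, B5=F
run #9 (r=20) records B1=F, B3=T, B4=E, B5=F
union over all inputs: B1=T, B1=F, B2=T, B3=T, B3=F, B4=S, B4=E, B5=T, B5=F (9 outcomes)
every size-1 subset falls short of the 9 outcomes (best: 4/9)
every size-2 subset falls short of the 9 outcomes (best: 7/9)
the canonical winner is {5, 6, 8}: size 3, full 9-outcome coverage, earliest index list among size-3 covers

Answer: 5, 6, 8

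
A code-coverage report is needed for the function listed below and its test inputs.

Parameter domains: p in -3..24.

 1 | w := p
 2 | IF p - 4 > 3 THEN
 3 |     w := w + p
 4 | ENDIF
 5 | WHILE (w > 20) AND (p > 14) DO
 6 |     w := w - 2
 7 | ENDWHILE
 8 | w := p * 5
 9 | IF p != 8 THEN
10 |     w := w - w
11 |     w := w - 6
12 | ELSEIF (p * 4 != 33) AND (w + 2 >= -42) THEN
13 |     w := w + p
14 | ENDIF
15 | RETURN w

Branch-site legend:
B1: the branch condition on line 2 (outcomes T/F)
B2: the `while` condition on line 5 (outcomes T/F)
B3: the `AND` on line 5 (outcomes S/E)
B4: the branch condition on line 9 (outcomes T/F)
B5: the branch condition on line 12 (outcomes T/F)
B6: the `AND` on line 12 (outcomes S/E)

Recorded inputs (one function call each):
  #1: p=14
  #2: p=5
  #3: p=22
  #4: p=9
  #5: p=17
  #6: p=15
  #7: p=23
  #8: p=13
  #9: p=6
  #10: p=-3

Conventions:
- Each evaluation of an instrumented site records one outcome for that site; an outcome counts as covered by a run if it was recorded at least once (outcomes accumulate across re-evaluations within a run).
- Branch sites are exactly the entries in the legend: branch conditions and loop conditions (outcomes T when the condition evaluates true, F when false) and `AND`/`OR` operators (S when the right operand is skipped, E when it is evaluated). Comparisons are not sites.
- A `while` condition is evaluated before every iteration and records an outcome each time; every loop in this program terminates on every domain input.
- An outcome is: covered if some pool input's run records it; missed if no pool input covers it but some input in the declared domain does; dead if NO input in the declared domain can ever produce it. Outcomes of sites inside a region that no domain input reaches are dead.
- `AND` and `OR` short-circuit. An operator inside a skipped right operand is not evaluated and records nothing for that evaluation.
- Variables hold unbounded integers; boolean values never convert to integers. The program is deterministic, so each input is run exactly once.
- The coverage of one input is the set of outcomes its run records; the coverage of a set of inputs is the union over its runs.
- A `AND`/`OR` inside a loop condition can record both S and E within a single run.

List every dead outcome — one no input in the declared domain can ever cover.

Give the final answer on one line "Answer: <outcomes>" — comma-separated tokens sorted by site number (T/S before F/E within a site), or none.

checking every outcome against all 28 domain inputs:
  B5=F: zero occurrences over every domain input -> dead
  B6=S: zero occurrences over every domain input -> dead
  reachable outcomes have witnesses, e.g. B1=T (e.g. p=8), B1=F (e.g. p=-3), B2=T (e.g. p=15), B2=F (e.g. p=-3)

Answer: B5=F, B6=S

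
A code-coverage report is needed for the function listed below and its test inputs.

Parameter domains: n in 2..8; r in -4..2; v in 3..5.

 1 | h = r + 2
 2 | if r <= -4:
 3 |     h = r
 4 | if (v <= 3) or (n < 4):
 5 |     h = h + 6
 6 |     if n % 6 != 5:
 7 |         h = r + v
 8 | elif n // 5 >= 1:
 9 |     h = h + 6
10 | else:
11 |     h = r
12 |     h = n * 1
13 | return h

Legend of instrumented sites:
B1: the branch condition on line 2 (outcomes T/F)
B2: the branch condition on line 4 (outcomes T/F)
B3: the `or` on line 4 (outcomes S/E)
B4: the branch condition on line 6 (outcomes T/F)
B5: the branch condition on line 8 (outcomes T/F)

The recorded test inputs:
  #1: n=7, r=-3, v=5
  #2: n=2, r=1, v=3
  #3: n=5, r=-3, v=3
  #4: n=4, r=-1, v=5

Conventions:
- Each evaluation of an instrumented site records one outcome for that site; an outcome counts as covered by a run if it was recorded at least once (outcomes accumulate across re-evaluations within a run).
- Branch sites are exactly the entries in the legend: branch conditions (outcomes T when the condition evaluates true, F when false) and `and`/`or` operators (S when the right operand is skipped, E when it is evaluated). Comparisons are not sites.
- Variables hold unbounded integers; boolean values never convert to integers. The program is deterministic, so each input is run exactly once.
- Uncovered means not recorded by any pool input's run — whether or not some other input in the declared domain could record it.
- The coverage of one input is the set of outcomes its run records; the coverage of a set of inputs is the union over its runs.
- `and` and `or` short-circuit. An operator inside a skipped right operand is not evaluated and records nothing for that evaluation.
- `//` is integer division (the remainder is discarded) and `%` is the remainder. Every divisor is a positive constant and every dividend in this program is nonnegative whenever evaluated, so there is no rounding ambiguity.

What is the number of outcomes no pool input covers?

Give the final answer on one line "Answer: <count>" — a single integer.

input #1 (n=7, r=-3, v=5): events B1->F, B3->E, B2->F, B5->T; covers B1=F, B2=F, B3=E, B5=T
input #2 (n=2, r=1, v=3): events B1->F, B3->S, B2->T, B4->T; covers B1=F, B2=T, B3=S, B4=T
input #3 (n=5, r=-3, v=3): events B1->F, B3->S, B2->T, B4->F; covers B1=F, B2=T, B3=S, B4=F
input #4 (n=4, r=-1, v=5): events B1->F, B3->E, B2->F, B5->F; covers B1=F, B2=F, B3=E, B5=F
union over the pool: B1=F, B2=T, B2=F, B3=S, B3=E, B4=T, B4=F, B5=T, B5=F
uncovered (1 of 10): B1=T

Answer: 1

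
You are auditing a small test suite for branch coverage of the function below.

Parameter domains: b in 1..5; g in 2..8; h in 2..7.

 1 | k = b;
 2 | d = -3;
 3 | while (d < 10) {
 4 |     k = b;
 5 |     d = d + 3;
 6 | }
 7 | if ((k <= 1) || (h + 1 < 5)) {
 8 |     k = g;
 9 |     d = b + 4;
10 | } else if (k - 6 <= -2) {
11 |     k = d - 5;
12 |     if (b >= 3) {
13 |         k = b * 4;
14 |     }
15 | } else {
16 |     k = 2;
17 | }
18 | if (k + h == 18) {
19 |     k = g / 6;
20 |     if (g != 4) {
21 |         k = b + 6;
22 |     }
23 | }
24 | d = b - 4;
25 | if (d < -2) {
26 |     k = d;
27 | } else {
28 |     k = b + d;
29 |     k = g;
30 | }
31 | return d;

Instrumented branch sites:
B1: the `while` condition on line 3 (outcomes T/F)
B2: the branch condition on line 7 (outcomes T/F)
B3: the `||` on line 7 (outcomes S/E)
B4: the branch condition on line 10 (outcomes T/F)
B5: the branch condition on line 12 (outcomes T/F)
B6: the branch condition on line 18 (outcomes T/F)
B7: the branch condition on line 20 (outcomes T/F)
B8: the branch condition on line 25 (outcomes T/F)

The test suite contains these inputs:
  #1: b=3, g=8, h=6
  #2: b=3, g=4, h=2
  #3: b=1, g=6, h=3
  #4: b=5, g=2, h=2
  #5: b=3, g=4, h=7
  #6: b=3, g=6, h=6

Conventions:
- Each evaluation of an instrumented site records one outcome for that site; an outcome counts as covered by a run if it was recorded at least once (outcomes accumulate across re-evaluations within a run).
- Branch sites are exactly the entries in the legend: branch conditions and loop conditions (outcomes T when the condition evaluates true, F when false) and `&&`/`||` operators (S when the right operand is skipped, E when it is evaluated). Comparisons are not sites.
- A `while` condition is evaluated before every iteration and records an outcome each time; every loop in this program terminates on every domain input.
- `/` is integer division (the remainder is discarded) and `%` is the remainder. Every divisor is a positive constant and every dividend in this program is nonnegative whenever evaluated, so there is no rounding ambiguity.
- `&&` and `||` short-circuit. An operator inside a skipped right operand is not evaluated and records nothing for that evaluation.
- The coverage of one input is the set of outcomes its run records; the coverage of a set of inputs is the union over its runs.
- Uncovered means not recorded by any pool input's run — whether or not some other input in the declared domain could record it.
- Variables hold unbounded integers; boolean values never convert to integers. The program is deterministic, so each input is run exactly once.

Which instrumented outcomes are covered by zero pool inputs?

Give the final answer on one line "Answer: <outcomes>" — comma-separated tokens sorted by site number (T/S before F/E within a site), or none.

#1 (b=3, g=8, h=6) -> B1->T, B1->T, B1->T, B1->T, B1->T, B1->F, B3->E, B2->F, B4->T, B5->T, B6->T, B7->T, B8->F; covered: B1=T, B1=F, B2=F, B3=E, B4=T, B5=T, B6=T, B7=T, B8=F
#2 (b=3, g=4, h=2) -> B1->T, B1->T, B1->T, B1->T, B1->T, B1->F, B3->E, B2->T, B6->F, B8->F; covered: B1=T, B1=F, B2=T, B3=E, B6=F, B8=F
#3 (b=1, g=6, h=3) -> B1->T, B1->T, B1->T, B1->T, B1->T, B1->F, B3->S, B2->T, B6->F, B8->T; covered: B1=T, B1=F, B2=T, B3=S, B6=F, B8=T
#4 (b=5, g=2, h=2) -> B1->T, B1->T, B1->T, B1->T, B1->T, B1->F, B3->E, B2->T, B6->F, B8->F; covered: B1=T, B1=F, B2=T, B3=E, B6=F, B8=F
#5 (b=3, g=4, h=7) -> B1->T, B1->T, B1->T, B1->T, B1->T, B1->F, B3->E, B2->F, B4->T, B5->T, B6->F, B8->F; covered: B1=T, B1=F, B2=F, B3=E, B4=T, B5=T, B6=F, B8=F
#6 (b=3, g=6, h=6) -> B1->T, B1->T, B1->T, B1->T, B1->T, B1->F, B3->E, B2->F, B4->T, B5->T, B6->T, B7->T, B8->F; covered: B1=T, B1=F, B2=F, B3=E, B4=T, B5=T, B6=T, B7=T, B8=F
union over the pool: B1=T, B1=F, B2=T, B2=F, B3=S, B3=E, B4=T, B5=T, B6=T, B6=F, B7=T, B8=T, B8=F
uncovered (3 of 16): B4=F, B5=F, B7=F

Answer: B4=F, B5=F, B7=F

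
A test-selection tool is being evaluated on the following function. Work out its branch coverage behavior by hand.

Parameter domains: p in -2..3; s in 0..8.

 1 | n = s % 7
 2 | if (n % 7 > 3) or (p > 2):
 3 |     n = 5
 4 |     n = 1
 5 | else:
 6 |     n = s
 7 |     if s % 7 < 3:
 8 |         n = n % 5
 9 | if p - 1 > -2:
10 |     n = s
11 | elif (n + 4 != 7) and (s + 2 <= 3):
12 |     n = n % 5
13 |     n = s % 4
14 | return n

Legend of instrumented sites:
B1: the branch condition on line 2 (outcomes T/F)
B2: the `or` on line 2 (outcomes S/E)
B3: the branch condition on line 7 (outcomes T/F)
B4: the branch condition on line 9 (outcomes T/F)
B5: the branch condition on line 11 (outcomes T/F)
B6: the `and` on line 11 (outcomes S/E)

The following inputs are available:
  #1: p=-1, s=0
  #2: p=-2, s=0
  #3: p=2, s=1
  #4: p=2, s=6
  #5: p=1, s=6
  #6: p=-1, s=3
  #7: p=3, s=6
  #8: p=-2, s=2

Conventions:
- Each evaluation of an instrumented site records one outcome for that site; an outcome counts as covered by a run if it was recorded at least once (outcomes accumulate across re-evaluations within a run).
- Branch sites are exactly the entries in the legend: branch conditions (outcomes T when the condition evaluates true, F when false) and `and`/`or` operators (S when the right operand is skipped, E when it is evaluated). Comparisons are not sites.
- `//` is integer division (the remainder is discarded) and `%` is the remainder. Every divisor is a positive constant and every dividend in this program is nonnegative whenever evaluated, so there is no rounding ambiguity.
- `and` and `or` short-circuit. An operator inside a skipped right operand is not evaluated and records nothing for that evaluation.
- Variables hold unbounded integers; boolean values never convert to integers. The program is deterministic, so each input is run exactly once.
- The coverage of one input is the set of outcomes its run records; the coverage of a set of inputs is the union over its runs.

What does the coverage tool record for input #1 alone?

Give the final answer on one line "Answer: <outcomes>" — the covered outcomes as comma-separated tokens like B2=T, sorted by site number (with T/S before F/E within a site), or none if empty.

Running input #1 (p=-1, s=0), event by event:
  B2->E, B1->F, B3->T, B4->F, B6->E, B5->T
as a set, this run covers: B1=F, B2=E, B3=T, B4=F, B5=T, B6=E

Answer: B1=F, B2=E, B3=T, B4=F, B5=T, B6=E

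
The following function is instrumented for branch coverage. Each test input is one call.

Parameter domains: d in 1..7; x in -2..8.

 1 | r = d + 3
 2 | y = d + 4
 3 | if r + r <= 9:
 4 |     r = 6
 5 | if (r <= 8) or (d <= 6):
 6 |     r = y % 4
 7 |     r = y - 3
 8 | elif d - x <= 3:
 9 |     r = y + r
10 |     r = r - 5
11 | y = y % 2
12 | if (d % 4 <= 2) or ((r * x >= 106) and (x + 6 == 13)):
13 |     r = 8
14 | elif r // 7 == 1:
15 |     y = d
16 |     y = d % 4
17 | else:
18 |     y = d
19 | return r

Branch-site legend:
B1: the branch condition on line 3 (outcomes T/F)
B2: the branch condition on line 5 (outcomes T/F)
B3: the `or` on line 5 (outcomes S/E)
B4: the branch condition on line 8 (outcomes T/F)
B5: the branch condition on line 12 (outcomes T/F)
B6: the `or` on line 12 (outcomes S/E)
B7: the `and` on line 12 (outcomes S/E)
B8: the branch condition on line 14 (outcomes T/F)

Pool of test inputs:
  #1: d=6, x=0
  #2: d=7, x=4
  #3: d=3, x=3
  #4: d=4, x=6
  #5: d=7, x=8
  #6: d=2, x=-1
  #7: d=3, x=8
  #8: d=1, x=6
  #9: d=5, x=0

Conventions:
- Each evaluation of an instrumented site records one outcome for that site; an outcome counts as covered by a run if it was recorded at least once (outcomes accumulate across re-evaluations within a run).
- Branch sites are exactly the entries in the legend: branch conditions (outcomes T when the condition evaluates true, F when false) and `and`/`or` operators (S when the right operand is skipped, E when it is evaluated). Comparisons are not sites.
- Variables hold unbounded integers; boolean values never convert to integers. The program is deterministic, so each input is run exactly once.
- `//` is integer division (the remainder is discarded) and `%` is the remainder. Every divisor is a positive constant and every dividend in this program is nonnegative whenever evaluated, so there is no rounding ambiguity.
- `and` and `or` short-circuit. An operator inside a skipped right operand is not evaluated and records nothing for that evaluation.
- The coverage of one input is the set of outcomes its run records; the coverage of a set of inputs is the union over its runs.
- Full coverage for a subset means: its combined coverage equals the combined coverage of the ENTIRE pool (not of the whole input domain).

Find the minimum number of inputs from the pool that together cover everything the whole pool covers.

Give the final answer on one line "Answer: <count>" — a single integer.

test 1 (d=6, x=0) hits B1=F, B2=T, B3=E, B5=T, B6=S
test 2 (d=7, x=4) hits B1=F, B2=F, B3=E, B4=T, B5=F, B6=E, B7=S, B8=F
test 3 (d=3, x=3) hits B1=F, B2=T, B3=S, B5=F, B6=E, B7=S, B8=F
test 4 (d=4, x=6) hits B1=F, B2=T, B3=S, B5=T, B6=S
test 5 (d=7, x=8) hits B1=F, B2=F, B3=E, B4=T, B5=F, B6=E, B7=E, B8=F
test 6 (d=2, x=-1) hits B1=F, B2=T, B3=S, B5=T, B6=S
test 7 (d=3, x=8) hits B1=F, B2=T, B3=S, B5=F, B6=E, B7=S, B8=F
test 8 (d=1, x=6) hits B1=T, B2=T, B3=S, B5=T, B6=S
test 9 (d=5, x=0) hits B1=F, B2=T, B3=S, B5=T, B6=S
union over all inputs: B1=T, B1=F, B2=T, B2=F, B3=S, B3=E, B4=T, B5=T, B5=F, B6=S, B6=E, B7=S, B7=E, B8=F (14 outcomes)
every size-1 subset falls short of the 14 outcomes (best: 8/14)
every size-2 subset falls short of the 14 outcomes (best: 13/14)
size 3: inputs {2, 5, 8} cover all 14 outcomes, and no lexicographically smaller subset of this size does

Answer: 3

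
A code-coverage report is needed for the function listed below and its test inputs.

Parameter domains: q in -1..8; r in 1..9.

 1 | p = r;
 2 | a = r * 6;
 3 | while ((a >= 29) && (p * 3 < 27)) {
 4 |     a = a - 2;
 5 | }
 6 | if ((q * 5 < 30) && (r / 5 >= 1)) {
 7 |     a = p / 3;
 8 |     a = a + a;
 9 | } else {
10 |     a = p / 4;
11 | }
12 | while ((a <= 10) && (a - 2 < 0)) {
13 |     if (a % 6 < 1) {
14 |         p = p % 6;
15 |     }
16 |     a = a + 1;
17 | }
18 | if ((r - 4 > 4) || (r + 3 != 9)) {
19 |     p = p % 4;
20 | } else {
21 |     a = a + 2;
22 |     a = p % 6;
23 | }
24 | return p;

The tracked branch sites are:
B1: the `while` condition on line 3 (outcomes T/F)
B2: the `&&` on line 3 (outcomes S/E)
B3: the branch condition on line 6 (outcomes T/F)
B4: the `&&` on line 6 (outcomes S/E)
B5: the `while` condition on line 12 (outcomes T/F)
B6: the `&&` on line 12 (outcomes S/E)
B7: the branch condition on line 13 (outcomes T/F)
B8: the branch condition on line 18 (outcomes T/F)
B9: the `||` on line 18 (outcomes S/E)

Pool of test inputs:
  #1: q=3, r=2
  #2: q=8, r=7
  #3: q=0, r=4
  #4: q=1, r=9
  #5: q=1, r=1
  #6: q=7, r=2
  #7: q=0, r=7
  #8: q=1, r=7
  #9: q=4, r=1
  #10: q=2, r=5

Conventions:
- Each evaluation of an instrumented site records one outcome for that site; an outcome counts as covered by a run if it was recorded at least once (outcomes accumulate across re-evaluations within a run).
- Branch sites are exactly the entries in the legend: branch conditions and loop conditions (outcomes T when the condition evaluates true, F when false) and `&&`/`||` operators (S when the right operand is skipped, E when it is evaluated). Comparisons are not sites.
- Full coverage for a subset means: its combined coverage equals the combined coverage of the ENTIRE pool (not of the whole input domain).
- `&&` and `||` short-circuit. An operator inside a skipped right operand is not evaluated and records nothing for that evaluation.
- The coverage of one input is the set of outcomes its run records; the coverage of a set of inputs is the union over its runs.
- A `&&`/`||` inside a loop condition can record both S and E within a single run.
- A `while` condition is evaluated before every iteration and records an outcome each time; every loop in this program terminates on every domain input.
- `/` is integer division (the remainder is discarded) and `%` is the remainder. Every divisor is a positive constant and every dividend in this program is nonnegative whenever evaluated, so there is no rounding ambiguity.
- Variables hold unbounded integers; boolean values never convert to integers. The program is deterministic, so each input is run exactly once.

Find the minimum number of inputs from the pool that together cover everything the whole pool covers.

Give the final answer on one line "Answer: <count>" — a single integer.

run #1 (q=3, r=2) runs B2->S, B1->F, B4->E, B3->F, B6->E, B5->T, B7->T, B6->E, B5->T, B7->F, B6->E, B5->F, B9->E, B8->T; records B1=F, B2=S, B3=F, B4=E, B5=T, B5=F, B6=E, B7=T, B7=F, B8=T, B9=E
run #2 (q=8, r=7) runs B2->E, B1->T, B2->E, B1->T, B2->E, B1->T, B2->E, B1->T, B2->E, B1->T, B2->E, B1->T, B2->E, B1->T, ...; records B1=T, B1=F, B2=S, B2=E, B3=F, B4=S, B5=T, B5=F, B6=E, B7=F, B8=T, B9=E
run #3 (q=0, r=4) runs B2->S, B1->F, B4->E, B3->F, B6->E, B5->T, B7->F, B6->E, B5->F, B9->E, B8->T; records B1=F, B2=S, B3=F, B4=E, B5=T, B5=F, B6=E, B7=F, B8=T, B9=E
run #4 (q=1, r=9) runs B2->E, B1->F, B4->E, B3->T, B6->E, B5->F, B9->S, B8->T; records B1=F, B2=E, B3=T, B4=E, B5=F, B6=E, B8=T, B9=S
run #5 (q=1, r=1) runs B2->S, B1->F, B4->E, B3->F, B6->E, B5->T, B7->T, B6->E, B5->T, B7->F, B6->E, B5->F, B9->E, B8->T; records B1=F, B2=S, B3=F, B4=E, B5=T, B5=F, B6=E, B7=T, B7=F, B8=T, B9=E
run #6 (q=7, r=2) runs B2->S, B1->F, B4->S, B3->F, B6->E, B5->T, B7->T, B6->E, B5->T, B7->F, B6->E, B5->F, B9->E, B8->T; records B1=F, B2=S, B3=F, B4=S, B5=T, B5=F, B6=E, B7=T, B7=F, B8=T, B9=E
run #7 (q=0, r=7) runs B2->E, B1->T, B2->E, B1->T, B2->E, B1->T, B2->E, B1->T, B2->E, B1->T, B2->E, B1->T, B2->E, B1->T, ...; records B1=T, B1=F, B2=S, B2=E, B3=T, B4=E, B5=F, B6=E, B8=T, B9=E
run #8 (q=1, r=7) runs B2->E, B1->T, B2->E, B1->T, B2->E, B1->T, B2->E, B1->T, B2->E, B1->T, B2->E, B1->T, B2->E, B1->T, ...; records B1=T, B1=F, B2=S, B2=E, B3=T, B4=E, B5=F, B6=E, B8=T, B9=E
run #9 (q=4, r=1) runs B2->S, B1->F, B4->E, B3->F, B6->E, B5->T, B7->T, B6->E, B5->T, B7->F, B6->E, B5->F, B9->E, B8->T; records B1=F, B2=S, B3=F, B4=E, B5=T, B5=F, B6=E, B7=T, B7=F, B8=T, B9=E
run #10 (q=2, r=5) runs B2->E, B1->T, B2->S, B1->F, B4->E, B3->T, B6->E, B5->F, B9->E, B8->T; records B1=T, B1=F, B2=S, B2=E, B3=T, B4=E, B5=F, B6=E, B8=T, B9=E
union over all inputs: B1=T, B1=F, B2=S, B2=E, B3=T, B3=F, B4=S, B4=E, B5=T, B5=F, B6=E, B7=T, B7=F, B8=T, B9=S, B9=E (16 outcomes)
every size-1 subset falls short of the 16 outcomes (best: 12/16)
every size-2 subset falls short of the 16 outcomes (best: 15/16)
the canonical winner is {1, 2, 4}: size 3, full 16-outcome coverage, earliest index list among size-3 covers

Answer: 3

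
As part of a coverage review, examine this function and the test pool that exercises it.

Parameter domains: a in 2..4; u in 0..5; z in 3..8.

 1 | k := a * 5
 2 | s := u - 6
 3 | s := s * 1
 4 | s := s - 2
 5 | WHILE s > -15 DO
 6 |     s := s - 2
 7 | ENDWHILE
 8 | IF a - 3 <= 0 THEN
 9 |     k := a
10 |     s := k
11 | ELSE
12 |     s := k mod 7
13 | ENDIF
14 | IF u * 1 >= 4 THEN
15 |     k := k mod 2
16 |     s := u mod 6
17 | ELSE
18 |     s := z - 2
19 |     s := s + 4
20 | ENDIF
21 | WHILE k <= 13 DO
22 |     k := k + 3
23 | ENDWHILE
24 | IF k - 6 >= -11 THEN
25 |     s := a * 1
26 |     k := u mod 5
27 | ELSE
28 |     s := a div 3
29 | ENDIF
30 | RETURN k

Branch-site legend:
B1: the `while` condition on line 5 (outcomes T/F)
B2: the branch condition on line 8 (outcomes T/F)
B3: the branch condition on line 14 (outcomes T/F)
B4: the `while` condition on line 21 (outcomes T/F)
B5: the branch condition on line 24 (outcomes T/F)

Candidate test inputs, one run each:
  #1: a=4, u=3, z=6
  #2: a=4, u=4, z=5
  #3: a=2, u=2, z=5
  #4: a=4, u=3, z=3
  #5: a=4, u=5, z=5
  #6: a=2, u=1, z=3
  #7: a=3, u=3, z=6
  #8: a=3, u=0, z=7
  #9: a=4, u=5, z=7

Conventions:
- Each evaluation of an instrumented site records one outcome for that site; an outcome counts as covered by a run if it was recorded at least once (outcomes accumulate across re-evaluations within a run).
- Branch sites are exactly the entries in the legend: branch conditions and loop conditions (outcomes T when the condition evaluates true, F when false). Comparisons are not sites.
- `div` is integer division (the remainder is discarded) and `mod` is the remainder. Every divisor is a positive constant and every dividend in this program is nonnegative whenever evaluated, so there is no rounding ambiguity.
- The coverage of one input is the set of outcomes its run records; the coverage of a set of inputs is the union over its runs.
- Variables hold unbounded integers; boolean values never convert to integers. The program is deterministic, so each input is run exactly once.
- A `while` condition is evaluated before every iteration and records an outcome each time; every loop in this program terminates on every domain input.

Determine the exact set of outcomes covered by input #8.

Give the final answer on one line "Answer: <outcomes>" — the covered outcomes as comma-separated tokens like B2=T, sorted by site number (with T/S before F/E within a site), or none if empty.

Tracing the run of input #8 (a=3, u=0, z=7):
  B1->T, B1->T, B1->T, B1->T, B1->F, B2->T, B3->F, B4->T, B4->T, B4->T
  B4->T, B4->F, B5->T
as a set, this run covers: B1=T, B1=F, B2=T, B3=F, B4=T, B4=F, B5=T

Answer: B1=T, B1=F, B2=T, B3=F, B4=T, B4=F, B5=T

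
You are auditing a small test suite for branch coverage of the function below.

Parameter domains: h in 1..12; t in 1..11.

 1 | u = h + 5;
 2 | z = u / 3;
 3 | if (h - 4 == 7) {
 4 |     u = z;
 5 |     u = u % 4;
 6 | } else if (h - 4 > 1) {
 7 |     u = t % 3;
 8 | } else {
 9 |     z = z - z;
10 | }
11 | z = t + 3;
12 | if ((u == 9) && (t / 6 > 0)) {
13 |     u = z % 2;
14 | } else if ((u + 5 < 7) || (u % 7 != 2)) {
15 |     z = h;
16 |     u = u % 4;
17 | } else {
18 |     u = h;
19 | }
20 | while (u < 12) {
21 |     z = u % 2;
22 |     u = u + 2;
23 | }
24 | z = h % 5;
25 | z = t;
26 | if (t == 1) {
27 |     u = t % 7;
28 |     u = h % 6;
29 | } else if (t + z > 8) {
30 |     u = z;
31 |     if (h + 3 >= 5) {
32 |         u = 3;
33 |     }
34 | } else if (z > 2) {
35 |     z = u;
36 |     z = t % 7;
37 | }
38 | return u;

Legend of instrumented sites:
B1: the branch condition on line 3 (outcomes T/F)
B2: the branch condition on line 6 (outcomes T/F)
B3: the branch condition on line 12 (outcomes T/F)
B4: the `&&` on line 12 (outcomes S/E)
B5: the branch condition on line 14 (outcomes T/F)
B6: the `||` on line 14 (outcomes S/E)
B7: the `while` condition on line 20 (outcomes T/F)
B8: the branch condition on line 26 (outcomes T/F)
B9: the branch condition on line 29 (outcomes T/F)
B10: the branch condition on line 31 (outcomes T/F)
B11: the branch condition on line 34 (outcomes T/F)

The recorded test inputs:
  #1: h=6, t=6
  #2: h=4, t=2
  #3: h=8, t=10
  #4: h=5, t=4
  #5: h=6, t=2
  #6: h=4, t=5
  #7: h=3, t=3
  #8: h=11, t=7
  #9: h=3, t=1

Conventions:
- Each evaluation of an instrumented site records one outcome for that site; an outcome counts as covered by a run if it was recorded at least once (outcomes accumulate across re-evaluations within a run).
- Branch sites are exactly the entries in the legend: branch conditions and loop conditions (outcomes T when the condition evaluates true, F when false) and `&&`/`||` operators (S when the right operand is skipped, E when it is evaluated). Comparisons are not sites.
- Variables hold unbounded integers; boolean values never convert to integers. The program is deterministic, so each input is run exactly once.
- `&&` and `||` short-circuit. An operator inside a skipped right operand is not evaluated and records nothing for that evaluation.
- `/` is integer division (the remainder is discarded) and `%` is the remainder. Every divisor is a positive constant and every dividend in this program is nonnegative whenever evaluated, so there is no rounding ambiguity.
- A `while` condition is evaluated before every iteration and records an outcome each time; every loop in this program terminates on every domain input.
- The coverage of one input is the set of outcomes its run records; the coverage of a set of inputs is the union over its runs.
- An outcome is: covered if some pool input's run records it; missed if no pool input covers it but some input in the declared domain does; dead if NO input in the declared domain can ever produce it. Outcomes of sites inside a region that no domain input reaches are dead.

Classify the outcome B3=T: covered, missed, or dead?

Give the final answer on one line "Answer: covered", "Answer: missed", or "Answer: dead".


no pool input records B3=T
but domain input (h=4, t=6) does record it -> reachable, so missed
Answer: missed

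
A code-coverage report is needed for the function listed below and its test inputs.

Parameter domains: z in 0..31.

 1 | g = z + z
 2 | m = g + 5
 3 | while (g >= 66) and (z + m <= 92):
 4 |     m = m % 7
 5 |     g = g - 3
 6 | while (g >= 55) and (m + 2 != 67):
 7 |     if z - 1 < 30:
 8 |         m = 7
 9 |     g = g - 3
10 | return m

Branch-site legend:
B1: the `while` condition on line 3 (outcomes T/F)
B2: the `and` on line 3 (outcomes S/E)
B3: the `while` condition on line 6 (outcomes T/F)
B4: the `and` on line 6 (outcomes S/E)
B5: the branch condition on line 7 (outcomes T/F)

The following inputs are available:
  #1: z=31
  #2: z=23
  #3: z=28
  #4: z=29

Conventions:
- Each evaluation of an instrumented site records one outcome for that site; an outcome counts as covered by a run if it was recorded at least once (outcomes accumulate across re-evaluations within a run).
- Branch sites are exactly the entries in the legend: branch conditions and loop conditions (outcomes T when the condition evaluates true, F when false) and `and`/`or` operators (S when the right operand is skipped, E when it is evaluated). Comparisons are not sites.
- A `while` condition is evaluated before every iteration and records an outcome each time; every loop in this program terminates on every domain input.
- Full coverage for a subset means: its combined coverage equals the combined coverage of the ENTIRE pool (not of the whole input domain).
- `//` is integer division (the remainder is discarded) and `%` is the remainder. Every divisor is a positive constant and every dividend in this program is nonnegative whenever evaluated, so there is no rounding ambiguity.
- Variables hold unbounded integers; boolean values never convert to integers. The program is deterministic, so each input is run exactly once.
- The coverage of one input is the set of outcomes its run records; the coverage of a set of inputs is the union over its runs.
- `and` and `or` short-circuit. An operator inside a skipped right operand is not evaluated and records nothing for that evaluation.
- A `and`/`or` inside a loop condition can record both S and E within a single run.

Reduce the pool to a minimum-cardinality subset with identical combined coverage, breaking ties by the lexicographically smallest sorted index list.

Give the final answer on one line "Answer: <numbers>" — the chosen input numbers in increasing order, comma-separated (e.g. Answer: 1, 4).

#1 (z=31) -> B2->S, B1->F, B4->E, B3->T, B5->F, B4->E, B3->T, B5->F, B4->E, B3->T, B5->F, B4->S, B3->F; covered: B1=F, B2=S, B3=T, B3=F, B4=S, B4=E, B5=F
#2 (z=23) -> B2->S, B1->F, B4->S, B3->F; covered: B1=F, B2=S, B3=F, B4=S
#3 (z=28) -> B2->S, B1->F, B4->E, B3->T, B5->T, B4->S, B3->F; covered: B1=F, B2=S, B3=T, B3=F, B4=S, B4=E, B5=T
#4 (z=29) -> B2->S, B1->F, B4->E, B3->T, B5->T, B4->E, B3->T, B5->T, B4->S, B3->F; covered: B1=F, B2=S, B3=T, B3=F, B4=S, B4=E, B5=T
union over all inputs: B1=F, B2=S, B3=T, B3=F, B4=S, B4=E, B5=T, B5=F (8 outcomes)
size 1 is not enough: best union over all size-1 subsets is 7/8
size 2: inputs {1, 3} cover all 8 outcomes, and no lexicographically smaller subset of this size does

Answer: 1, 3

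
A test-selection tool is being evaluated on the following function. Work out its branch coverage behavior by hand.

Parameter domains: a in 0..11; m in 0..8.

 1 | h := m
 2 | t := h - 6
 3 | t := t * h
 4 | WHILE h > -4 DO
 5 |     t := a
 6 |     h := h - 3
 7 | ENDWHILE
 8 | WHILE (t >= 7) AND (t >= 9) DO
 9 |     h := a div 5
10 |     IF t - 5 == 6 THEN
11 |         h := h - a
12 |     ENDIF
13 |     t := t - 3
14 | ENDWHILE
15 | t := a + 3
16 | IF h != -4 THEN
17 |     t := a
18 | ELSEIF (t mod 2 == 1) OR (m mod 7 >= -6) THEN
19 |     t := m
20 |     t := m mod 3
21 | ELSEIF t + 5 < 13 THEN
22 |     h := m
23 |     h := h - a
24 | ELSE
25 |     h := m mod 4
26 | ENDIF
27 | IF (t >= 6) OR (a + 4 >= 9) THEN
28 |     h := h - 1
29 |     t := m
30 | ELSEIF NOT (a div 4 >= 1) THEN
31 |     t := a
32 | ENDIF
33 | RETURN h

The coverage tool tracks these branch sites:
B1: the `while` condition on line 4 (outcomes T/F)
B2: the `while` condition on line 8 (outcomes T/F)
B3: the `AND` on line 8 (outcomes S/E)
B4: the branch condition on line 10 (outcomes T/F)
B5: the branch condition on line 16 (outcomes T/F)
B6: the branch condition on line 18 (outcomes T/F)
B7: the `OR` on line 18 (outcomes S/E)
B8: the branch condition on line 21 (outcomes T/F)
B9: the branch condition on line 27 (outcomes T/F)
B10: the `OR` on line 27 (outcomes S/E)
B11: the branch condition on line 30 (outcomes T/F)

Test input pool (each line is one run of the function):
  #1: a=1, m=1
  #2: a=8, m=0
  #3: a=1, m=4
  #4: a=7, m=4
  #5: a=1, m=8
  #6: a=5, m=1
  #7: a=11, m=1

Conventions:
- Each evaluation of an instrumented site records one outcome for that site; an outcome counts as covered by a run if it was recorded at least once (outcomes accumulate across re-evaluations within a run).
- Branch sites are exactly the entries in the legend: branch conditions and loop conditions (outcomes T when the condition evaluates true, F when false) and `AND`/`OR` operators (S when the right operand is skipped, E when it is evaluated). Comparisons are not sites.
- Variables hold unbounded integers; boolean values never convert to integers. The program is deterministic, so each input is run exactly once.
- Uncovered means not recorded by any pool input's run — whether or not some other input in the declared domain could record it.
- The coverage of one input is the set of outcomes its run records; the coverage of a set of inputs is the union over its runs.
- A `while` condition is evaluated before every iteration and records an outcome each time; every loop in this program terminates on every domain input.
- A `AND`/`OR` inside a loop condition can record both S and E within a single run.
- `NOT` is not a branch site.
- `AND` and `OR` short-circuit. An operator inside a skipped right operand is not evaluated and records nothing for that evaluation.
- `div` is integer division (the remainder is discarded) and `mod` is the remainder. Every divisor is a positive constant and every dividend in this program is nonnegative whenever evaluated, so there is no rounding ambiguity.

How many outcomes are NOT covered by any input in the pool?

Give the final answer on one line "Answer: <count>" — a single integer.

input #1, a=1, m=1: events B1->T, B1->T, B1->F, B3->S, B2->F, B5->T, B10->E, B9->F, B11->T; outcomes B1=T, B1=F, B2=F, B3=S, B5=T, B9=F, B10=E, B11=T
input #2, a=8, m=0: events B1->T, B1->T, B1->F, B3->E, B2->F, B5->T, B10->S, B9->T; outcomes B1=T, B1=F, B2=F, B3=E, B5=T, B9=T, B10=S
input #3, a=1, m=4: events B1->T, B1->T, B1->T, B1->F, B3->S, B2->F, B5->T, B10->E, B9->F, B11->T; outcomes B1=T, B1=F, B2=F, B3=S, B5=T, B9=F, B10=E, B11=T
input #4, a=7, m=4: events B1->T, B1->T, B1->T, B1->F, B3->E, B2->F, B5->T, B10->S, B9->T; outcomes B1=T, B1=F, B2=F, B3=E, B5=T, B9=T, B10=S
input #5, a=1, m=8: events B1->T, B1->T, B1->T, B1->T, B1->F, B3->S, B2->F, B5->F, B7->E, B6->T, B10->E, B9->F, B11->T; outcomes B1=T, B1=F, B2=F, B3=S, B5=F, B6=T, B7=E, B9=F, B10=E, B11=T
input #6, a=5, m=1: events B1->T, B1->T, B1->F, B3->S, B2->F, B5->T, B10->E, B9->T; outcomes B1=T, B1=F, B2=F, B3=S, B5=T, B9=T, B10=E
input #7, a=11, m=1: events B1->T, B1->T, B1->F, B3->E, B2->T, B4->T, B3->E, B2->F, B5->T, B10->S, B9->T; outcomes B1=T, B1=F, B2=T, B2=F, B3=E, B4=T, B5=T, B9=T, B10=S
union over the pool: B1=T, B1=F, B2=T, B2=F, B3=S, B3=E, B4=T, B5=T, B5=F, B6=T, B7=E, B9=T, B9=F, B10=S, B10=E, B11=T
uncovered (6 of 22): B4=F, B6=F, B7=S, B8=T, B8=F, B11=F

Answer: 6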